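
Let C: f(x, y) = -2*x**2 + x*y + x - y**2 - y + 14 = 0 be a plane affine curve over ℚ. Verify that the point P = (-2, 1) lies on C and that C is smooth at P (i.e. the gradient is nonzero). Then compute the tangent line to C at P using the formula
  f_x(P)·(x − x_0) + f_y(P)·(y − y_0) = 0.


Tangent line at P: 10*x - 5*y + 25 = 0.

Step 1: f(-2, 1) = 0, so P lies on C.
Step 2: partial derivatives
  f_x(x, y) = -4*x + y + 1, f_y(x, y) = x - 2*y - 1.
  f_x(P) = 10, f_y(P) = -5 (gradient nonzero, so P is smooth).
Step 3: tangent line at P: 10·(x − -2) + -5·(y − 1) = 0.
Expanding: 10*x - 5*y + 25 = 0.


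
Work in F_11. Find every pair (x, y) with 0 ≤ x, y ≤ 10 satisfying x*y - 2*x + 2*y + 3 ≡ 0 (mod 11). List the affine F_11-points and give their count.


Affine F_11-points: {(0, 4), (1, 7), (2, 3), (3, 5), (4, 10), (5, 1), (6, 8), (7, 0), (8, 9), (10, 6)}; count = 10.

For each of the 121 pairs (x, y) ∈ F_11², evaluate f(x, y) mod 11. Record the zeros.
  x = 0: [0↦3, 1↦5, 2↦7, 3↦9, 4↦0, 5↦2, 6↦4, 7↦6, 8↦8, 9↦10, 10↦1]  zeros at y ∈ {4}
  x = 1: [0↦1, 1↦4, 2↦7, 3↦10, 4↦2, 5↦5, 6↦8, 7↦0, 8↦3, 9↦6, 10↦9]  zeros at y ∈ {7}
  x = 2: [0↦10, 1↦3, 2↦7, 3↦0, 4↦4, 5↦8, 6↦1, 7↦5, 8↦9, 9↦2, 10↦6]  zeros at y ∈ {3}
  x = 3: [0↦8, 1↦2, 2↦7, 3↦1, 4↦6, 5↦0, 6↦5, 7↦10, 8↦4, 9↦9, 10↦3]  zeros at y ∈ {5}
  x = 4: [0↦6, 1↦1, 2↦7, 3↦2, 4↦8, 5↦3, 6↦9, 7↦4, 8↦10, 9↦5, 10↦0]  zeros at y ∈ {10}
  x = 5: [0↦4, 1↦0, 2↦7, 3↦3, 4↦10, 5↦6, 6↦2, 7↦9, 8↦5, 9↦1, 10↦8]  zeros at y ∈ {1}
  x = 6: [0↦2, 1↦10, 2↦7, 3↦4, 4↦1, 5↦9, 6↦6, 7↦3, 8↦0, 9↦8, 10↦5]  zeros at y ∈ {8}
  x = 7: [0↦0, 1↦9, 2↦7, 3↦5, 4↦3, 5↦1, 6↦10, 7↦8, 8↦6, 9↦4, 10↦2]  zeros at y ∈ {0}
  x = 8: [0↦9, 1↦8, 2↦7, 3↦6, 4↦5, 5↦4, 6↦3, 7↦2, 8↦1, 9↦0, 10↦10]  zeros at y ∈ {9}
  x = 9: [0↦7, 1↦7, 2↦7, 3↦7, 4↦7, 5↦7, 6↦7, 7↦7, 8↦7, 9↦7, 10↦7]  zeros at y ∈ ∅
  x = 10: [0↦5, 1↦6, 2↦7, 3↦8, 4↦9, 5↦10, 6↦0, 7↦1, 8↦2, 9↦3, 10↦4]  zeros at y ∈ {6}
Collecting zeros: affine points = {(0, 4), (1, 7), (2, 3), (3, 5), (4, 10), (5, 1), (6, 8), (7, 0), (8, 9), (10, 6)}.
Total count |C(F_11)_aff| = 10.


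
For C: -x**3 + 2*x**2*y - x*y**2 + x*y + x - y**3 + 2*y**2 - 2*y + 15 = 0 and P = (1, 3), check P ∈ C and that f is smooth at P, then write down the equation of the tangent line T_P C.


Tangent line at P: 4*x - 20*y + 56 = 0.

Step 1: f(1, 3) = 0, so P lies on C.
Step 2: partial derivatives
  f_x(x, y) = -3*x**2 + 4*x*y - y**2 + y + 1, f_y(x, y) = 2*x**2 - 2*x*y + x - 3*y**2 + 4*y - 2.
  f_x(P) = 4, f_y(P) = -20 (gradient nonzero, so P is smooth).
Step 3: tangent line at P: 4·(x − 1) + -20·(y − 3) = 0.
Expanding: 4*x - 20*y + 56 = 0.


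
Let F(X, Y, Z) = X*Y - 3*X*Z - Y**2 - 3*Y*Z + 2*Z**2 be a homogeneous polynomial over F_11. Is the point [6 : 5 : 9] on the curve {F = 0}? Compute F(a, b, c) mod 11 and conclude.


F(6,5,9) ≡ 2 (mod 11); P is NOT on the curve.

Evaluate F(6, 5, 9) term-by-term (mod 11).
  X*Y ↦ 1·6·5·1 = 30
  -3*X*Z ↦ -3·6·1·9 = -162
  -Y**2 ↦ -1·1·25·1 = -25
  -3*Y*Z ↦ -3·1·5·9 = -135
  2*Z**2 ↦ 2·1·1·81 = 162
Sum: F(6, 5, 9) = (30) + (-162) + (-25) + (-135) + (162) = -130.
Reducing mod 11: -130 ≡ 2 (mod 11).
Since F(a, b, c) ≡ 2 ≠ 0 (mod 11), P does NOT lie on the curve.


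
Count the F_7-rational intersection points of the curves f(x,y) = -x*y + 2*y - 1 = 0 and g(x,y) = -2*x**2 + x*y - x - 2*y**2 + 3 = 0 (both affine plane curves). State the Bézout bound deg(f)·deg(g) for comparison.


Common zeros: ∅; count = 0; Bézout bound = 4.

deg(f) = 2, deg(g) = 2, so Bézout bound = 4.
Scan x ∈ F_7. For each x, list the y ∈ F_7 with f(x, y) ≡ 0 and those with g(x, y) ≡ 0 (mod 7); the common zeros in that column are the intersection.
  x = 0: f ≡ 0 at y ∈ {4}; g ≡ 0 at y ∈ ∅; common: ∅.
  x = 1: f ≡ 0 at y ∈ {1}; g ≡ 0 at y ∈ {0, 4}; common: ∅.
  x = 2: f ≡ 0 at y ∈ ∅; g ≡ 0 at y ∈ {0, 1}; common: ∅.
  x = 3: f ≡ 0 at y ∈ {6}; g ≡ 0 at y ∈ ∅; common: ∅.
  x = 4: f ≡ 0 at y ∈ {3}; g ≡ 0 at y ∈ {4, 5}; common: ∅.
  x = 5: f ≡ 0 at y ∈ {2}; g ≡ 0 at y ∈ {1, 5}; common: ∅.
  x = 6: f ≡ 0 at y ∈ {5}; g ≡ 0 at y ∈ ∅; common: ∅.
Collecting: common zeros = ∅, so the count is 0.
Comparison with the Bézout bound: 0 ≤ 4 = deg(f)·deg(g), as expected for curves with no common component (the affine F_7-count falls short of the bound because intersections may lie at infinity, over extension fields, or carry multiplicity).


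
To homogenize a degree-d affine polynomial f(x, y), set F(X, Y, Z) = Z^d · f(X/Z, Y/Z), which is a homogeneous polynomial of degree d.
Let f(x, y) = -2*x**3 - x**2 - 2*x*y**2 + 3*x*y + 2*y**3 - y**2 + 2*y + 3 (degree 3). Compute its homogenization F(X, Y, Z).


F(X, Y, Z) = -2*X**3 - X**2*Z - 2*X*Y**2 + 3*X*Y*Z + 2*Y**3 - Y**2*Z + 2*Y*Z**2 + 3*Z**3

deg(f) = 3.
Substitute x = X/Z, y = Y/Z into f, then multiply by Z^3.
  monomial -2·x^3·y^0 ↦ -2·X^3·Y^0·Z^0.
  monomial -1·x^2·y^0 ↦ -1·X^2·Y^0·Z^1.
  monomial -2·x^1·y^2 ↦ -2·X^1·Y^2·Z^0.
  monomial 3·x^1·y^1 ↦ 3·X^1·Y^1·Z^1.
  monomial 2·x^0·y^3 ↦ 2·X^0·Y^3·Z^0.
  monomial -1·x^0·y^2 ↦ -1·X^0·Y^2·Z^1.
  monomial 2·x^0·y^1 ↦ 2·X^0·Y^1·Z^2.
  monomial 3·x^0·y^0 ↦ 3·X^0·Y^0·Z^3.
Collecting: F(X, Y, Z) = -2*X**3 - X**2*Z - 2*X*Y**2 + 3*X*Y*Z + 2*Y**3 - Y**2*Z + 2*Y*Z**2 + 3*Z**3.


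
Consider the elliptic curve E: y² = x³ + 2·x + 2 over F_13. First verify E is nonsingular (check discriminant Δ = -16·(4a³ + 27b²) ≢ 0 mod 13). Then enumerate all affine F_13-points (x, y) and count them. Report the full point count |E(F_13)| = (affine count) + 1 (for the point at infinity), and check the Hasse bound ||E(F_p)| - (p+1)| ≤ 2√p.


Affine points = {(2, 1), (2, 12), (3, 3), (3, 10), (4, 3), (4, 10), (6, 3), (6, 10), (8, 6), (8, 7), (11, 4), (11, 9), (12, 5), (12, 8)}; affine count = 14; |E(F_13)| = 15.

Discriminant check: Δ ∝ 4a³ + 27b² = 4·2³ + 27·2² = 4·8 + 27·4 ≡ 10 (mod 13). Nonzero ⇒ E is nonsingular.
For each x ∈ F_13, compute rhs = x³ + 2·x + 2 mod 13, then count y ∈ F_13 with y² ≡ rhs.
  x = 0: rhs = 2, matching y values: none (0 points).
  x = 1: rhs = 5, matching y values: none (0 points).
  x = 2: rhs = 1, matching y values: 1, 12 (2 points).
  x = 3: rhs = 9, matching y values: 3, 10 (2 points).
  x = 4: rhs = 9, matching y values: 3, 10 (2 points).
  x = 5: rhs = 7, matching y values: none (0 points).
  x = 6: rhs = 9, matching y values: 3, 10 (2 points).
  x = 7: rhs = 8, matching y values: none (0 points).
  x = 8: rhs = 10, matching y values: 6, 7 (2 points).
  x = 9: rhs = 8, matching y values: none (0 points).
  x = 10: rhs = 8, matching y values: none (0 points).
  x = 11: rhs = 3, matching y values: 4, 9 (2 points).
  x = 12: rhs = 12, matching y values: 5, 8 (2 points).
Total affine count: 14.
Full point count |E(F_13)| = 14 + 1 = 15.
Hasse bound: |15 − (13+1)| = |1| = 1 ≤ 2√13 ≈ 7.2111 ✓.


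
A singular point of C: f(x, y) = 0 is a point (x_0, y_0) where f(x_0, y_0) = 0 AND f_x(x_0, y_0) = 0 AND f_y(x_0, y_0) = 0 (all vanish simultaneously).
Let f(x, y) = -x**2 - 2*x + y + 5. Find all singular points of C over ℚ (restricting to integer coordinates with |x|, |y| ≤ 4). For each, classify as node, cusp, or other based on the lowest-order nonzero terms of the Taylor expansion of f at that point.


No singular points in the scanned grid; C is smooth there.

Compute partial derivatives:
  f_x = -2*x - 2.
  f_y = 1.
f_y = 1 is a nonzero constant, so f_y never vanishes: no point (x, y) can satisfy f = f_x = f_y = 0. In particular no (x, y) ∈ {−4, ..., 4}² is singular; the curve is smooth.


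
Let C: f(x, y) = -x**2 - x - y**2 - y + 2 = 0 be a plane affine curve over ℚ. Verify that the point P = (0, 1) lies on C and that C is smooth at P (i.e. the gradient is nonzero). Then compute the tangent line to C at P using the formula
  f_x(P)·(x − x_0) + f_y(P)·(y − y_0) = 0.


Tangent line at P: -x - 3*y + 3 = 0.

Step 1: f(0, 1) = 0, so P lies on C.
Step 2: partial derivatives
  f_x(x, y) = -2*x - 1, f_y(x, y) = -2*y - 1.
  f_x(P) = -1, f_y(P) = -3 (gradient nonzero, so P is smooth).
Step 3: tangent line at P: -1·(x − 0) + -3·(y − 1) = 0.
Expanding: -x - 3*y + 3 = 0.


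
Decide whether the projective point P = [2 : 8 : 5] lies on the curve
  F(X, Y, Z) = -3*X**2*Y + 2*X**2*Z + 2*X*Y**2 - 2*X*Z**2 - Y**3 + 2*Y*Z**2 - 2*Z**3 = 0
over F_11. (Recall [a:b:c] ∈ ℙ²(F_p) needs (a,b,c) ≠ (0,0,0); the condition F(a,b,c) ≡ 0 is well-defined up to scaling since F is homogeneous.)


F(2,8,5) ≡ 2 (mod 11); P is NOT on the curve.

Evaluate F(2, 8, 5) term-by-term (mod 11).
  -3*X**2*Y ↦ -3·4·8·1 = -96
  2*X**2*Z ↦ 2·4·1·5 = 40
  2*X*Y**2 ↦ 2·2·64·1 = 256
  -2*X*Z**2 ↦ -2·2·1·25 = -100
  -Y**3 ↦ -1·1·512·1 = -512
  2*Y*Z**2 ↦ 2·1·8·25 = 400
  -2*Z**3 ↦ -2·1·1·125 = -250
Sum: F(2, 8, 5) = (-96) + (40) + (256) + (-100) + (-512) + (400) + (-250) = -262.
Reducing mod 11: -262 ≡ 2 (mod 11).
Since F(a, b, c) ≡ 2 ≠ 0 (mod 11), P does NOT lie on the curve.


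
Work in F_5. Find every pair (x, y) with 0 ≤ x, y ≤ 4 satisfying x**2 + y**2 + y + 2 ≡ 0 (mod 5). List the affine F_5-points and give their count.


Affine F_5-points: {(1, 1), (1, 3), (4, 1), (4, 3)}; count = 4.

For each of the 25 pairs (x, y) ∈ F_5², evaluate f(x, y) mod 5. Record the zeros.
  x = 0: [0↦2, 1↦4, 2↦3, 3↦4, 4↦2]  zeros at y ∈ ∅
  x = 1: [0↦3, 1↦0, 2↦4, 3↦0, 4↦3]  zeros at y ∈ {1, 3}
  x = 2: [0↦1, 1↦3, 2↦2, 3↦3, 4↦1]  zeros at y ∈ ∅
  x = 3: [0↦1, 1↦3, 2↦2, 3↦3, 4↦1]  zeros at y ∈ ∅
  x = 4: [0↦3, 1↦0, 2↦4, 3↦0, 4↦3]  zeros at y ∈ {1, 3}
Collecting zeros: affine points = {(1, 1), (1, 3), (4, 1), (4, 3)}.
Total count |C(F_5)_aff| = 4.


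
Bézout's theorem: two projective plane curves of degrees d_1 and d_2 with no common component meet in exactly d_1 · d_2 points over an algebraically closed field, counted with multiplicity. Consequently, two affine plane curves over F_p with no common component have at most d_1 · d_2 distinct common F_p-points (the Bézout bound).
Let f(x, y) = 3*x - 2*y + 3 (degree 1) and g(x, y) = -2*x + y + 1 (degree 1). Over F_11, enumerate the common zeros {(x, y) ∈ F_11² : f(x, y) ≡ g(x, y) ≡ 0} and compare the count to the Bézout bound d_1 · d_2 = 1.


Common zeros: {(5, 9)}; count = 1; Bézout bound = 1.

deg(f) = 1, deg(g) = 1, so Bézout bound = 1.
Scan x ∈ F_11. For each x, list the y ∈ F_11 with f(x, y) ≡ 0 and those with g(x, y) ≡ 0 (mod 11); the common zeros in that column are the intersection.
  x = 0: f ≡ 0 at y ∈ {7}; g ≡ 0 at y ∈ {10}; common: ∅.
  x = 1: f ≡ 0 at y ∈ {3}; g ≡ 0 at y ∈ {1}; common: ∅.
  x = 2: f ≡ 0 at y ∈ {10}; g ≡ 0 at y ∈ {3}; common: ∅.
  x = 3: f ≡ 0 at y ∈ {6}; g ≡ 0 at y ∈ {5}; common: ∅.
  x = 4: f ≡ 0 at y ∈ {2}; g ≡ 0 at y ∈ {7}; common: ∅.
  x = 5: f ≡ 0 at y ∈ {9}; g ≡ 0 at y ∈ {9}; common: {9}.
  x = 6: f ≡ 0 at y ∈ {5}; g ≡ 0 at y ∈ {0}; common: ∅.
  x = 7: f ≡ 0 at y ∈ {1}; g ≡ 0 at y ∈ {2}; common: ∅.
  x = 8: f ≡ 0 at y ∈ {8}; g ≡ 0 at y ∈ {4}; common: ∅.
  x = 9: f ≡ 0 at y ∈ {4}; g ≡ 0 at y ∈ {6}; common: ∅.
  x = 10: f ≡ 0 at y ∈ {0}; g ≡ 0 at y ∈ {8}; common: ∅.
Collecting: common zeros = {(5, 9)}, so the count is 1.
Comparison with the Bézout bound: 1 ≤ 1 = deg(f)·deg(g), as expected for curves with no common component (the bound is attained).


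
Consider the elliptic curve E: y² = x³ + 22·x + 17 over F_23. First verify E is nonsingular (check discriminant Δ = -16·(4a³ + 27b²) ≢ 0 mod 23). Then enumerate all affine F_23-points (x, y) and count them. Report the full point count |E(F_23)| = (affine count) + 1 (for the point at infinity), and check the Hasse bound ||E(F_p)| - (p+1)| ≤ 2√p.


Affine points = {(2, 0), (3, 8), (3, 15), (4, 10), (4, 13), (7, 10), (7, 13), (9, 1), (9, 22), (10, 8), (10, 15), (11, 7), (11, 16), (12, 10), (12, 13), (13, 4), (13, 19), (16, 7), (16, 16), (18, 9), (18, 14), (19, 7), (19, 16), (20, 4), (20, 19)}; affine count = 25; |E(F_23)| = 26.

Discriminant check: Δ ∝ 4a³ + 27b² = 4·22³ + 27·17² = 4·10648 + 27·289 ≡ 2 (mod 23). Nonzero ⇒ E is nonsingular.
For each x ∈ F_23, compute rhs = x³ + 22·x + 17 mod 23, then count y ∈ F_23 with y² ≡ rhs.
  x = 0: rhs = 17, matching y values: none (0 points).
  x = 1: rhs = 17, matching y values: none (0 points).
  x = 2: rhs = 0, matching y values: 0 (1 points).
  x = 3: rhs = 18, matching y values: 8, 15 (2 points).
  x = 4: rhs = 8, matching y values: 10, 13 (2 points).
  x = 5: rhs = 22, matching y values: none (0 points).
  x = 6: rhs = 20, matching y values: none (0 points).
  x = 7: rhs = 8, matching y values: 10, 13 (2 points).
  x = 8: rhs = 15, matching y values: none (0 points).
  x = 9: rhs = 1, matching y values: 1, 22 (2 points).
  x = 10: rhs = 18, matching y values: 8, 15 (2 points).
  x = 11: rhs = 3, matching y values: 7, 16 (2 points).
  x = 12: rhs = 8, matching y values: 10, 13 (2 points).
  x = 13: rhs = 16, matching y values: 4, 19 (2 points).
  x = 14: rhs = 10, matching y values: none (0 points).
  x = 15: rhs = 19, matching y values: none (0 points).
  x = 16: rhs = 3, matching y values: 7, 16 (2 points).
  x = 17: rhs = 14, matching y values: none (0 points).
  x = 18: rhs = 12, matching y values: 9, 14 (2 points).
  x = 19: rhs = 3, matching y values: 7, 16 (2 points).
  x = 20: rhs = 16, matching y values: 4, 19 (2 points).
  x = 21: rhs = 11, matching y values: none (0 points).
  x = 22: rhs = 17, matching y values: none (0 points).
Total affine count: 25.
Full point count |E(F_23)| = 25 + 1 = 26.
Hasse bound: |26 − (23+1)| = |2| = 2 ≤ 2√23 ≈ 9.5917 ✓.


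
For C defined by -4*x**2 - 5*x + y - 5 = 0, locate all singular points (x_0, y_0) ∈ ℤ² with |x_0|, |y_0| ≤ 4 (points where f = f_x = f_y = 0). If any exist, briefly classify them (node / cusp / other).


No singular points in the scanned grid; C is smooth there.

Compute partial derivatives:
  f_x = -8*x - 5.
  f_y = 1.
f_y = 1 is a nonzero constant, so f_y never vanishes: no point (x, y) can satisfy f = f_x = f_y = 0. In particular no (x, y) ∈ {−4, ..., 4}² is singular; the curve is smooth.


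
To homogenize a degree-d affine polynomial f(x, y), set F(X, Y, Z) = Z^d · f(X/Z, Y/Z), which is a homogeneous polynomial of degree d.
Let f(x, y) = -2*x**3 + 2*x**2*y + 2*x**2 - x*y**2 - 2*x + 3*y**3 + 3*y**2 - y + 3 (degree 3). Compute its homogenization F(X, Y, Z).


F(X, Y, Z) = -2*X**3 + 2*X**2*Y + 2*X**2*Z - X*Y**2 - 2*X*Z**2 + 3*Y**3 + 3*Y**2*Z - Y*Z**2 + 3*Z**3

deg(f) = 3.
Substitute x = X/Z, y = Y/Z into f, then multiply by Z^3.
  monomial -2·x^3·y^0 ↦ -2·X^3·Y^0·Z^0.
  monomial 2·x^2·y^1 ↦ 2·X^2·Y^1·Z^0.
  monomial 2·x^2·y^0 ↦ 2·X^2·Y^0·Z^1.
  monomial -1·x^1·y^2 ↦ -1·X^1·Y^2·Z^0.
  monomial -2·x^1·y^0 ↦ -2·X^1·Y^0·Z^2.
  monomial 3·x^0·y^3 ↦ 3·X^0·Y^3·Z^0.
  monomial 3·x^0·y^2 ↦ 3·X^0·Y^2·Z^1.
  monomial -1·x^0·y^1 ↦ -1·X^0·Y^1·Z^2.
  monomial 3·x^0·y^0 ↦ 3·X^0·Y^0·Z^3.
Collecting: F(X, Y, Z) = -2*X**3 + 2*X**2*Y + 2*X**2*Z - X*Y**2 - 2*X*Z**2 + 3*Y**3 + 3*Y**2*Z - Y*Z**2 + 3*Z**3.


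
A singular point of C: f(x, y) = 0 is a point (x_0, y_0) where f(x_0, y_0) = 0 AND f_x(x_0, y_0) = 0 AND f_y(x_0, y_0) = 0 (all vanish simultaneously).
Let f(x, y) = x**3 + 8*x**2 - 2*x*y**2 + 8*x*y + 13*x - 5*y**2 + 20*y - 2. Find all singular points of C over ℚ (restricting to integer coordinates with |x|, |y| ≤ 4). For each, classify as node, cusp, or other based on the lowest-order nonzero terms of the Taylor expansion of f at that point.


Singular points: {(-3, 2)}; classification: node.

Compute partial derivatives:
  f_x = 3*x**2 + 16*x - 2*y**2 + 8*y + 13.
  f_y = -4*x*y + 8*x - 10*y + 20.
Scan x_0 ∈ {−4, ..., 4}. For each x_0, f_y(x_0, y) is a polynomial in y; find its integer roots y ∈ {−4, ..., 4}, then test f_x and f at those candidates.
  x = -4: f_y(-4, y) = 6*y - 12; vanishes at y ∈ {2}. (-4, 2): f_x = 5 ≠ 0.
  x = -3: f_y(-3, y) = 2*y - 4; vanishes at y ∈ {2}. (-3, 2): f_x = 0, f = 0 — SINGULAR.
  x = -2: f_y(-2, y) = 4 - 2*y; vanishes at y ∈ {2}. (-2, 2): f_x = 1 ≠ 0.
  x = -1: f_y(-1, y) = 12 - 6*y; vanishes at y ∈ {2}. (-1, 2): f_x = 8 ≠ 0.
  x = 0: f_y(0, y) = 20 - 10*y; vanishes at y ∈ {2}. (0, 2): f_x = 21 ≠ 0.
  x = 1: f_y(1, y) = 28 - 14*y; vanishes at y ∈ {2}. (1, 2): f_x = 40 ≠ 0.
  x = 2: f_y(2, y) = 36 - 18*y; vanishes at y ∈ {2}. (2, 2): f_x = 65 ≠ 0.
  x = 3: f_y(3, y) = 44 - 22*y; vanishes at y ∈ {2}. (3, 2): f_x = 96 ≠ 0.
  x = 4: f_y(4, y) = 52 - 26*y; vanishes at y ∈ {2}. (4, 2): f_x = 133 ≠ 0.
Only singular point on the grid: (-3, 2).
Classify: substitute x = -3 + u, y = 2 + v and expand: f = u**3 - u**2 - 2*u*v**2 + v**2.
No constant or linear terms (consistent with a singular point). Quadratic part: -u**2 + v**2. Cubic part: u**3 - 2*u*v**2.
The quadratic part v**2 - u**2 = (v − u)(v + u) splits into two distinct linear factors, so there are two distinct tangent lines y − 2 = ±(x − -3) — this is a node (ordinary double point).
Classification: node.


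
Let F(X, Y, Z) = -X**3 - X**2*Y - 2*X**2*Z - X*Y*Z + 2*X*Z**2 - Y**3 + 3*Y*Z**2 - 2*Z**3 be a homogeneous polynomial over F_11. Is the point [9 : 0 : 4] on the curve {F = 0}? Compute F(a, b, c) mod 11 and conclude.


F(9,0,4) ≡ 4 (mod 11); P is NOT on the curve.

Evaluate F(9, 0, 4) term-by-term (mod 11).
  -X**3 ↦ -1·729·1·1 = -729
  -X**2*Y ↦ -1·81·0·1 = 0
  -2*X**2*Z ↦ -2·81·1·4 = -648
  -X*Y*Z ↦ -1·9·0·4 = 0
  2*X*Z**2 ↦ 2·9·1·16 = 288
  -Y**3 ↦ -1·1·0·1 = 0
  3*Y*Z**2 ↦ 3·1·0·16 = 0
  -2*Z**3 ↦ -2·1·1·64 = -128
Sum: F(9, 0, 4) = (-729) + (0) + (-648) + (0) + (288) + (0) + (0) + (-128) = -1217.
Reducing mod 11: -1217 ≡ 4 (mod 11).
Since F(a, b, c) ≡ 4 ≠ 0 (mod 11), P does NOT lie on the curve.


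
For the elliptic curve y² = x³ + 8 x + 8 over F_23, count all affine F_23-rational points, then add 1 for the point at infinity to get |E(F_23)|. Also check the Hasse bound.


Affine points = {(0, 10), (0, 13), (2, 3), (2, 20), (3, 6), (3, 17), (4, 9), (4, 14), (5, 9), (5, 14), (7, 4), (7, 19), (8, 3), (8, 20), (9, 2), (9, 21), (11, 1), (11, 22), (13, 3), (13, 20), (14, 9), (14, 14), (16, 0), (18, 2), (18, 21), (19, 2), (19, 21), (20, 7), (20, 16)}; affine count = 29; |E(F_23)| = 30.

Discriminant check: Δ ∝ 4a³ + 27b² = 4·8³ + 27·8² = 4·512 + 27·64 ≡ 4 (mod 23). Nonzero ⇒ E is nonsingular.
For each x ∈ F_23, compute rhs = x³ + 8·x + 8 mod 23, then count y ∈ F_23 with y² ≡ rhs.
  x = 0: rhs = 8, matching y values: 10, 13 (2 points).
  x = 1: rhs = 17, matching y values: none (0 points).
  x = 2: rhs = 9, matching y values: 3, 20 (2 points).
  x = 3: rhs = 13, matching y values: 6, 17 (2 points).
  x = 4: rhs = 12, matching y values: 9, 14 (2 points).
  x = 5: rhs = 12, matching y values: 9, 14 (2 points).
  x = 6: rhs = 19, matching y values: none (0 points).
  x = 7: rhs = 16, matching y values: 4, 19 (2 points).
  x = 8: rhs = 9, matching y values: 3, 20 (2 points).
  x = 9: rhs = 4, matching y values: 2, 21 (2 points).
  x = 10: rhs = 7, matching y values: none (0 points).
  x = 11: rhs = 1, matching y values: 1, 22 (2 points).
  x = 12: rhs = 15, matching y values: none (0 points).
  x = 13: rhs = 9, matching y values: 3, 20 (2 points).
  x = 14: rhs = 12, matching y values: 9, 14 (2 points).
  x = 15: rhs = 7, matching y values: none (0 points).
  x = 16: rhs = 0, matching y values: 0 (1 points).
  x = 17: rhs = 20, matching y values: none (0 points).
  x = 18: rhs = 4, matching y values: 2, 21 (2 points).
  x = 19: rhs = 4, matching y values: 2, 21 (2 points).
  x = 20: rhs = 3, matching y values: 7, 16 (2 points).
  x = 21: rhs = 7, matching y values: none (0 points).
  x = 22: rhs = 22, matching y values: none (0 points).
Total affine count: 29.
Full point count |E(F_23)| = 29 + 1 = 30.
Hasse bound: |30 − (23+1)| = |6| = 6 ≤ 2√23 ≈ 9.5917 ✓.


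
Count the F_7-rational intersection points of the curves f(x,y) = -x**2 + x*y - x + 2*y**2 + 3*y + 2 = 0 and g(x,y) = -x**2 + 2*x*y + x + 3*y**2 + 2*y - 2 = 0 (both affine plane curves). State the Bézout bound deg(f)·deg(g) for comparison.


Common zeros: {(2, 6)}; count = 1; Bézout bound = 4.

deg(f) = 2, deg(g) = 2, so Bézout bound = 4.
Scan x ∈ F_7. For each x, list the y ∈ F_7 with f(x, y) ≡ 0 and those with g(x, y) ≡ 0 (mod 7); the common zeros in that column are the intersection.
  x = 0: f ≡ 0 at y ∈ {1}; g ≡ 0 at y ∈ {2}; common: ∅.
  x = 1: f ≡ 0 at y ∈ {0, 5}; g ≡ 0 at y ∈ ∅; common: ∅.
  x = 2: f ≡ 0 at y ∈ {2, 6}; g ≡ 0 at y ∈ {6}; common: {6}.
  x = 3: f ≡ 0 at y ∈ {5, 6}; g ≡ 0 at y ∈ ∅; common: ∅.
  x = 4: f ≡ 0 at y ∈ {3, 4}; g ≡ 0 at y ∈ {0, 6}; common: ∅.
  x = 5: f ≡ 0 at y ∈ {0, 3}; g ≡ 0 at y ∈ {1, 2}; common: ∅.
  x = 6: f ≡ 0 at y ∈ {2, 4}; g ≡ 0 at y ∈ ∅; common: ∅.
Collecting: common zeros = {(2, 6)}, so the count is 1.
Comparison with the Bézout bound: 1 ≤ 4 = deg(f)·deg(g), as expected for curves with no common component (the affine F_7-count falls short of the bound because intersections may lie at infinity, over extension fields, or carry multiplicity).


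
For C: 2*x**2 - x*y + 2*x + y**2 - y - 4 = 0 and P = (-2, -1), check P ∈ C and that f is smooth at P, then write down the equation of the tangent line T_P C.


Tangent line at P: -5*x - y - 11 = 0.

Step 1: f(-2, -1) = 0, so P lies on C.
Step 2: partial derivatives
  f_x(x, y) = 4*x - y + 2, f_y(x, y) = -x + 2*y - 1.
  f_x(P) = -5, f_y(P) = -1 (gradient nonzero, so P is smooth).
Step 3: tangent line at P: -5·(x − -2) + -1·(y − -1) = 0.
Expanding: -5*x - y - 11 = 0.


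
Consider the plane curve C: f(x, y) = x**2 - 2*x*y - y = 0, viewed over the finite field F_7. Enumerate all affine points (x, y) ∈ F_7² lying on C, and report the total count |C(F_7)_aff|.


Affine F_7-points: {(0, 0), (1, 5), (2, 5), (4, 1), (5, 1), (6, 6)}; count = 6.

For each of the 49 pairs (x, y) ∈ F_7², evaluate f(x, y) mod 7. Record the zeros.
  x = 0: [0↦0, 1↦6, 2↦5, 3↦4, 4↦3, 5↦2, 6↦1]  zeros at y ∈ {0}
  x = 1: [0↦1, 1↦5, 2↦2, 3↦6, 4↦3, 5↦0, 6↦4]  zeros at y ∈ {5}
  x = 2: [0↦4, 1↦6, 2↦1, 3↦3, 4↦5, 5↦0, 6↦2]  zeros at y ∈ {5}
  x = 3: [0↦2, 1↦2, 2↦2, 3↦2, 4↦2, 5↦2, 6↦2]  zeros at y ∈ ∅
  x = 4: [0↦2, 1↦0, 2↦5, 3↦3, 4↦1, 5↦6, 6↦4]  zeros at y ∈ {1}
  x = 5: [0↦4, 1↦0, 2↦3, 3↦6, 4↦2, 5↦5, 6↦1]  zeros at y ∈ {1}
  x = 6: [0↦1, 1↦2, 2↦3, 3↦4, 4↦5, 5↦6, 6↦0]  zeros at y ∈ {6}
Collecting zeros: affine points = {(0, 0), (1, 5), (2, 5), (4, 1), (5, 1), (6, 6)}.
Total count |C(F_7)_aff| = 6.


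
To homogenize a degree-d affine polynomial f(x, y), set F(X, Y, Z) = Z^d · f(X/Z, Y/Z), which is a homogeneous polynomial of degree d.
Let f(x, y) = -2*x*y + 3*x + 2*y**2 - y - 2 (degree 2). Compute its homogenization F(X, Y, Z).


F(X, Y, Z) = -2*X*Y + 3*X*Z + 2*Y**2 - Y*Z - 2*Z**2

deg(f) = 2.
Substitute x = X/Z, y = Y/Z into f, then multiply by Z^2.
  monomial -2·x^1·y^1 ↦ -2·X^1·Y^1·Z^0.
  monomial 3·x^1·y^0 ↦ 3·X^1·Y^0·Z^1.
  monomial 2·x^0·y^2 ↦ 2·X^0·Y^2·Z^0.
  monomial -1·x^0·y^1 ↦ -1·X^0·Y^1·Z^1.
  monomial -2·x^0·y^0 ↦ -2·X^0·Y^0·Z^2.
Collecting: F(X, Y, Z) = -2*X*Y + 3*X*Z + 2*Y**2 - Y*Z - 2*Z**2.


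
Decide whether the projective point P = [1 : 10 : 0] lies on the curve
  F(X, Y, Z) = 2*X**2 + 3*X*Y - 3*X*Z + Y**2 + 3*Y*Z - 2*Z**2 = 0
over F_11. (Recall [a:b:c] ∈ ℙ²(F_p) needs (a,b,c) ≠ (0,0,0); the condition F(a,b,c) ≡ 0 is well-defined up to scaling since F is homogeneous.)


F(1,10,0) ≡ 0 (mod 11); P is on the curve.

Evaluate F(1, 10, 0) term-by-term (mod 11).
  2*X**2 ↦ 2·1·1·1 = 2
  3*X*Y ↦ 3·1·10·1 = 30
  -3*X*Z ↦ -3·1·1·0 = 0
  Y**2 ↦ 1·1·100·1 = 100
  3*Y*Z ↦ 3·1·10·0 = 0
  -2*Z**2 ↦ -2·1·1·0 = 0
Sum: F(1, 10, 0) = (2) + (30) + (0) + (100) + (0) + (0) = 132.
Reducing mod 11: 132 ≡ 0 (mod 11).
Since F(a, b, c) ≡ 0 (mod 11), P lies on the curve.


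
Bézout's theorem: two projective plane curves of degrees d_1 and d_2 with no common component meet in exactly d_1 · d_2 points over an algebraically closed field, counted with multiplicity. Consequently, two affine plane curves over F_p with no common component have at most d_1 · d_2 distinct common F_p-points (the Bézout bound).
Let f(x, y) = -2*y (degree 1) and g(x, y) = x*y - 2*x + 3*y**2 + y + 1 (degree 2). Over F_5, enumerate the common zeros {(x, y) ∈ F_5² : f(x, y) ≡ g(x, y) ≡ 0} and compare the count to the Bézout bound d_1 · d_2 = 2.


Common zeros: {(3, 0)}; count = 1; Bézout bound = 2.

deg(f) = 1, deg(g) = 2, so Bézout bound = 2.
Scan x ∈ F_5. For each x, list the y ∈ F_5 with f(x, y) ≡ 0 and those with g(x, y) ≡ 0 (mod 5); the common zeros in that column are the intersection.
  x = 0: f ≡ 0 at y ∈ {0}; g ≡ 0 at y ∈ {1, 2}; common: ∅.
  x = 1: f ≡ 0 at y ∈ {0}; g ≡ 0 at y ∈ {2, 4}; common: ∅.
  x = 2: f ≡ 0 at y ∈ {0}; g ≡ 0 at y ∈ {2}; common: ∅.
  x = 3: f ≡ 0 at y ∈ {0}; g ≡ 0 at y ∈ {0, 2}; common: {0}.
  x = 4: f ≡ 0 at y ∈ {0}; g ≡ 0 at y ∈ {2, 3}; common: ∅.
Collecting: common zeros = {(3, 0)}, so the count is 1.
Comparison with the Bézout bound: 1 ≤ 2 = deg(f)·deg(g), as expected for curves with no common component (the affine F_5-count falls short of the bound because intersections may lie at infinity, over extension fields, or carry multiplicity).


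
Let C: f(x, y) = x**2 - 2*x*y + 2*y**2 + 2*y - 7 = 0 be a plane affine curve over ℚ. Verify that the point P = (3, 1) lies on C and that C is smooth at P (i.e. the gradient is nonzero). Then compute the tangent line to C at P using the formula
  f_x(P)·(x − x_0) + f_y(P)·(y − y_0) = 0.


Tangent line at P: 4*x - 12 = 0.

Step 1: f(3, 1) = 0, so P lies on C.
Step 2: partial derivatives
  f_x(x, y) = 2*x - 2*y, f_y(x, y) = -2*x + 4*y + 2.
  f_x(P) = 4, f_y(P) = 0 (gradient nonzero, so P is smooth).
Step 3: tangent line at P: 4·(x − 3) + 0·(y − 1) = 0.
Expanding: 4*x - 12 = 0.


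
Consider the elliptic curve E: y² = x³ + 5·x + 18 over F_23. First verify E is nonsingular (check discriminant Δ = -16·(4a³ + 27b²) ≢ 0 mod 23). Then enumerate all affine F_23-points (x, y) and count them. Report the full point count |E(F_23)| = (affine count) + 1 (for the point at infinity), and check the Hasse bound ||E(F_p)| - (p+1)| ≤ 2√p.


Affine points = {(0, 8), (0, 15), (1, 1), (1, 22), (2, 6), (2, 17), (8, 8), (8, 15), (11, 1), (11, 22), (12, 9), (12, 14), (13, 7), (13, 16), (14, 7), (14, 16), (15, 8), (15, 15), (16, 10), (16, 13), (17, 5), (17, 18), (18, 11), (18, 12), (19, 7), (19, 16), (21, 0), (22, 9), (22, 14)}; affine count = 29; |E(F_23)| = 30.

Discriminant check: Δ ∝ 4a³ + 27b² = 4·5³ + 27·18² = 4·125 + 27·324 ≡ 2 (mod 23). Nonzero ⇒ E is nonsingular.
For each x ∈ F_23, compute rhs = x³ + 5·x + 18 mod 23, then count y ∈ F_23 with y² ≡ rhs.
  x = 0: rhs = 18, matching y values: 8, 15 (2 points).
  x = 1: rhs = 1, matching y values: 1, 22 (2 points).
  x = 2: rhs = 13, matching y values: 6, 17 (2 points).
  x = 3: rhs = 14, matching y values: none (0 points).
  x = 4: rhs = 10, matching y values: none (0 points).
  x = 5: rhs = 7, matching y values: none (0 points).
  x = 6: rhs = 11, matching y values: none (0 points).
  x = 7: rhs = 5, matching y values: none (0 points).
  x = 8: rhs = 18, matching y values: 8, 15 (2 points).
  x = 9: rhs = 10, matching y values: none (0 points).
  x = 10: rhs = 10, matching y values: none (0 points).
  x = 11: rhs = 1, matching y values: 1, 22 (2 points).
  x = 12: rhs = 12, matching y values: 9, 14 (2 points).
  x = 13: rhs = 3, matching y values: 7, 16 (2 points).
  x = 14: rhs = 3, matching y values: 7, 16 (2 points).
  x = 15: rhs = 18, matching y values: 8, 15 (2 points).
  x = 16: rhs = 8, matching y values: 10, 13 (2 points).
  x = 17: rhs = 2, matching y values: 5, 18 (2 points).
  x = 18: rhs = 6, matching y values: 11, 12 (2 points).
  x = 19: rhs = 3, matching y values: 7, 16 (2 points).
  x = 20: rhs = 22, matching y values: none (0 points).
  x = 21: rhs = 0, matching y values: 0 (1 points).
  x = 22: rhs = 12, matching y values: 9, 14 (2 points).
Total affine count: 29.
Full point count |E(F_23)| = 29 + 1 = 30.
Hasse bound: |30 − (23+1)| = |6| = 6 ≤ 2√23 ≈ 9.5917 ✓.


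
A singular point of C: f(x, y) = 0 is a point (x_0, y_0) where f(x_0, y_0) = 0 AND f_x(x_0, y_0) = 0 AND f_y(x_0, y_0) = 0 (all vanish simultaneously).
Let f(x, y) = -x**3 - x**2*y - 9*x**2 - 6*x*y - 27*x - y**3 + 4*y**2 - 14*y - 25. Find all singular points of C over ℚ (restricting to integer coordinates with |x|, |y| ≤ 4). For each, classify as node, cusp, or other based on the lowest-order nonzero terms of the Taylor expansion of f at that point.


Singular points: {(-3, 1)}; classification: node.

Compute partial derivatives:
  f_x = -3*x**2 - 2*x*y - 18*x - 6*y - 27.
  f_y = -x**2 - 6*x - 3*y**2 + 8*y - 14.
Scan x_0 ∈ {−4, ..., 4}. For each x_0, f_y(x_0, y) is a polynomial in y; find its integer roots y ∈ {−4, ..., 4}, then test f_x and f at those candidates.
  x = -4: f_y(-4, y) = -3*y**2 + 8*y - 6; no integer root y with |y| ≤ 4.
  x = -3: f_y(-3, y) = -3*y**2 + 8*y - 5; vanishes at y ∈ {1}. (-3, 1): f_x = 0, f = 0 — SINGULAR.
  x = -2: f_y(-2, y) = -3*y**2 + 8*y - 6; no integer root y with |y| ≤ 4.
  x = -1: f_y(-1, y) = -3*y**2 + 8*y - 9; no integer root y with |y| ≤ 4.
  x = 0: f_y(0, y) = -3*y**2 + 8*y - 14; no integer root y with |y| ≤ 4.
  x = 1: f_y(1, y) = -3*y**2 + 8*y - 21; no integer root y with |y| ≤ 4.
  x = 2: f_y(2, y) = -3*y**2 + 8*y - 30; no integer root y with |y| ≤ 4.
  x = 3: f_y(3, y) = -3*y**2 + 8*y - 41; no integer root y with |y| ≤ 4.
  x = 4: f_y(4, y) = -3*y**2 + 8*y - 54; no integer root y with |y| ≤ 4.
Only singular point on the grid: (-3, 1).
Classify: substitute x = -3 + u, y = 1 + v and expand: f = -u**3 - u**2*v - u**2 - v**3 + v**2.
No constant or linear terms (consistent with a singular point). Quadratic part: -u**2 + v**2. Cubic part: -u**3 - u**2*v - v**3.
The quadratic part v**2 - u**2 = (v − u)(v + u) splits into two distinct linear factors, so there are two distinct tangent lines y − 1 = ±(x − -3) — this is a node (ordinary double point).
Classification: node.


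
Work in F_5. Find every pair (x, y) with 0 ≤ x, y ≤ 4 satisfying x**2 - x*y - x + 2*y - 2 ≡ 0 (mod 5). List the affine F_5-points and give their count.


Affine F_5-points: {(0, 1), (1, 2), (2, 0), (2, 1), (2, 2), (2, 3), (2, 4), (3, 4), (4, 0)}; count = 9.

For each of the 25 pairs (x, y) ∈ F_5², evaluate f(x, y) mod 5. Record the zeros.
  x = 0: [0↦3, 1↦0, 2↦2, 3↦4, 4↦1]  zeros at y ∈ {1}
  x = 1: [0↦3, 1↦4, 2↦0, 3↦1, 4↦2]  zeros at y ∈ {2}
  x = 2: [0↦0, 1↦0, 2↦0, 3↦0, 4↦0]  zeros at y ∈ {0, 1, 2, 3, 4}
  x = 3: [0↦4, 1↦3, 2↦2, 3↦1, 4↦0]  zeros at y ∈ {4}
  x = 4: [0↦0, 1↦3, 2↦1, 3↦4, 4↦2]  zeros at y ∈ {0}
Collecting zeros: affine points = {(0, 1), (1, 2), (2, 0), (2, 1), (2, 2), (2, 3), (2, 4), (3, 4), (4, 0)}.
Total count |C(F_5)_aff| = 9.


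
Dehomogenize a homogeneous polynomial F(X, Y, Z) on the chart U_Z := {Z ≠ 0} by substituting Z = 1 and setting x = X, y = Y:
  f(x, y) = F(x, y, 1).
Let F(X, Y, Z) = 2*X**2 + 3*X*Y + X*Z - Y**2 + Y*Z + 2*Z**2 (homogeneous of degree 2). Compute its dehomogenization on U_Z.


f(x, y) = 2*x**2 + 3*x*y + x - y**2 + y + 2

On U_Z we set Z = 1. Each monomial c·X^i·Y^j·Z^k in F becomes c·x^i·y^j·1^k = c·x^i·y^j.
Substituting Z = 1: F(X, Y, 1) = 2*x**2 + 3*x*y + x - y**2 + y + 2.
Note: deg(f) ≤ deg(F) = 2; strict inequality happens when F is divisible by Z (lost terms).


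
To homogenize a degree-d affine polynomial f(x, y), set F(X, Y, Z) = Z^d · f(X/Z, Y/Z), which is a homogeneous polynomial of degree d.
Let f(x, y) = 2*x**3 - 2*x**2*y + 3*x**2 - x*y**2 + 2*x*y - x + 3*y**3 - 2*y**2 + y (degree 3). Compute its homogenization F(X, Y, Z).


F(X, Y, Z) = 2*X**3 - 2*X**2*Y + 3*X**2*Z - X*Y**2 + 2*X*Y*Z - X*Z**2 + 3*Y**3 - 2*Y**2*Z + Y*Z**2

deg(f) = 3.
Substitute x = X/Z, y = Y/Z into f, then multiply by Z^3.
  monomial 2·x^3·y^0 ↦ 2·X^3·Y^0·Z^0.
  monomial -2·x^2·y^1 ↦ -2·X^2·Y^1·Z^0.
  monomial 3·x^2·y^0 ↦ 3·X^2·Y^0·Z^1.
  monomial -1·x^1·y^2 ↦ -1·X^1·Y^2·Z^0.
  monomial 2·x^1·y^1 ↦ 2·X^1·Y^1·Z^1.
  monomial -1·x^1·y^0 ↦ -1·X^1·Y^0·Z^2.
  monomial 3·x^0·y^3 ↦ 3·X^0·Y^3·Z^0.
  monomial -2·x^0·y^2 ↦ -2·X^0·Y^2·Z^1.
  monomial 1·x^0·y^1 ↦ 1·X^0·Y^1·Z^2.
Collecting: F(X, Y, Z) = 2*X**3 - 2*X**2*Y + 3*X**2*Z - X*Y**2 + 2*X*Y*Z - X*Z**2 + 3*Y**3 - 2*Y**2*Z + Y*Z**2.


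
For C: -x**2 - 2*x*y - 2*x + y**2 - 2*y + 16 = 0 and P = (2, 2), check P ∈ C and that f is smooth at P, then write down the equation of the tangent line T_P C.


Tangent line at P: -10*x - 2*y + 24 = 0.

Step 1: f(2, 2) = 0, so P lies on C.
Step 2: partial derivatives
  f_x(x, y) = -2*x - 2*y - 2, f_y(x, y) = -2*x + 2*y - 2.
  f_x(P) = -10, f_y(P) = -2 (gradient nonzero, so P is smooth).
Step 3: tangent line at P: -10·(x − 2) + -2·(y − 2) = 0.
Expanding: -10*x - 2*y + 24 = 0.


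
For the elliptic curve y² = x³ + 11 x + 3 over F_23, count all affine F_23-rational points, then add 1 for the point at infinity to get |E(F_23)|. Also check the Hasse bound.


Affine points = {(0, 7), (0, 16), (6, 3), (6, 20), (7, 3), (7, 20), (9, 7), (9, 16), (10, 3), (10, 20), (11, 11), (11, 12), (12, 0), (14, 7), (14, 16), (15, 1), (15, 22), (20, 9), (20, 14)}; affine count = 19; |E(F_23)| = 20.

Discriminant check: Δ ∝ 4a³ + 27b² = 4·11³ + 27·3² = 4·1331 + 27·9 ≡ 1 (mod 23). Nonzero ⇒ E is nonsingular.
For each x ∈ F_23, compute rhs = x³ + 11·x + 3 mod 23, then count y ∈ F_23 with y² ≡ rhs.
  x = 0: rhs = 3, matching y values: 7, 16 (2 points).
  x = 1: rhs = 15, matching y values: none (0 points).
  x = 2: rhs = 10, matching y values: none (0 points).
  x = 3: rhs = 17, matching y values: none (0 points).
  x = 4: rhs = 19, matching y values: none (0 points).
  x = 5: rhs = 22, matching y values: none (0 points).
  x = 6: rhs = 9, matching y values: 3, 20 (2 points).
  x = 7: rhs = 9, matching y values: 3, 20 (2 points).
  x = 8: rhs = 5, matching y values: none (0 points).
  x = 9: rhs = 3, matching y values: 7, 16 (2 points).
  x = 10: rhs = 9, matching y values: 3, 20 (2 points).
  x = 11: rhs = 6, matching y values: 11, 12 (2 points).
  x = 12: rhs = 0, matching y values: 0 (1 points).
  x = 13: rhs = 20, matching y values: none (0 points).
  x = 14: rhs = 3, matching y values: 7, 16 (2 points).
  x = 15: rhs = 1, matching y values: 1, 22 (2 points).
  x = 16: rhs = 20, matching y values: none (0 points).
  x = 17: rhs = 20, matching y values: none (0 points).
  x = 18: rhs = 7, matching y values: none (0 points).
  x = 19: rhs = 10, matching y values: none (0 points).
  x = 20: rhs = 12, matching y values: 9, 14 (2 points).
  x = 21: rhs = 19, matching y values: none (0 points).
  x = 22: rhs = 14, matching y values: none (0 points).
Total affine count: 19.
Full point count |E(F_23)| = 19 + 1 = 20.
Hasse bound: |20 − (23+1)| = |-4| = 4 ≤ 2√23 ≈ 9.5917 ✓.


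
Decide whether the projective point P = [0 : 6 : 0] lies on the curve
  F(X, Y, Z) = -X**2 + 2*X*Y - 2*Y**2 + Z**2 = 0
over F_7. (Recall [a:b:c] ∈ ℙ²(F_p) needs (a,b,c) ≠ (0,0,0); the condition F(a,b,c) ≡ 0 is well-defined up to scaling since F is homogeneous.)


F(0,6,0) ≡ 5 (mod 7); P is NOT on the curve.

Evaluate F(0, 6, 0) term-by-term (mod 7).
  -X**2 ↦ -1·0·1·1 = 0
  2*X*Y ↦ 2·0·6·1 = 0
  -2*Y**2 ↦ -2·1·36·1 = -72
  Z**2 ↦ 1·1·1·0 = 0
Sum: F(0, 6, 0) = (0) + (0) + (-72) + (0) = -72.
Reducing mod 7: -72 ≡ 5 (mod 7).
Since F(a, b, c) ≡ 5 ≠ 0 (mod 7), P does NOT lie on the curve.


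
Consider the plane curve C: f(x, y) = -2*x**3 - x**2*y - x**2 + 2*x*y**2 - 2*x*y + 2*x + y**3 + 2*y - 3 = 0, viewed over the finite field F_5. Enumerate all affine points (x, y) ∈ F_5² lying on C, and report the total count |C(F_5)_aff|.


Affine F_5-points: {(0, 1), (0, 3), (1, 2), (2, 1), (2, 4), (3, 0), (4, 4)}; count = 7.

For each of the 25 pairs (x, y) ∈ F_5², evaluate f(x, y) mod 5. Record the zeros.
  x = 0: [0↦2, 1↦0, 2↦4, 3↦0, 4↦4]  zeros at y ∈ {1, 3}
  x = 1: [0↦1, 1↦3, 2↦0, 3↦3, 4↦3]  zeros at y ∈ {2}
  x = 2: [0↦1, 1↦0, 2↦3, 3↦1, 4↦0]  zeros at y ∈ {1, 4}
  x = 3: [0↦0, 1↦4, 2↦1, 3↦2, 4↦3]  zeros at y ∈ {0}
  x = 4: [0↦1, 1↦3, 2↦2, 3↦4, 4↦0]  zeros at y ∈ {4}
Collecting zeros: affine points = {(0, 1), (0, 3), (1, 2), (2, 1), (2, 4), (3, 0), (4, 4)}.
Total count |C(F_5)_aff| = 7.


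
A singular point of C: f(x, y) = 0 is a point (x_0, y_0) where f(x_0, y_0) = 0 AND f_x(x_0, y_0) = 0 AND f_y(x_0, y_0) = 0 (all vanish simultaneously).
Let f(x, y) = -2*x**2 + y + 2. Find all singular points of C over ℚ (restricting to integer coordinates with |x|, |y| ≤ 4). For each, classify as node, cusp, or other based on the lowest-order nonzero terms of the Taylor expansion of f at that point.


No singular points in the scanned grid; C is smooth there.

Compute partial derivatives:
  f_x = -4*x.
  f_y = 1.
f_y = 1 is a nonzero constant, so f_y never vanishes: no point (x, y) can satisfy f = f_x = f_y = 0. In particular no (x, y) ∈ {−4, ..., 4}² is singular; the curve is smooth.


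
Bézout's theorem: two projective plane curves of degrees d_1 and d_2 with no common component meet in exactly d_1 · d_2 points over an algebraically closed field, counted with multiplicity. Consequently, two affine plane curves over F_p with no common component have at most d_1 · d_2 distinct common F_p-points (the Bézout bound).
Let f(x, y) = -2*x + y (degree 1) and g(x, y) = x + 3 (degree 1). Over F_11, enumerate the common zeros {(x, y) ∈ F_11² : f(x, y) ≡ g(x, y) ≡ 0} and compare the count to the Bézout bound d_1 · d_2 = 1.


Common zeros: {(8, 5)}; count = 1; Bézout bound = 1.

deg(f) = 1, deg(g) = 1, so Bézout bound = 1.
Scan x ∈ F_11. For each x, list the y ∈ F_11 with f(x, y) ≡ 0 and those with g(x, y) ≡ 0 (mod 11); the common zeros in that column are the intersection.
  x = 0: f ≡ 0 at y ∈ {0}; g ≡ 0 at y ∈ ∅; common: ∅.
  x = 1: f ≡ 0 at y ∈ {2}; g ≡ 0 at y ∈ ∅; common: ∅.
  x = 2: f ≡ 0 at y ∈ {4}; g ≡ 0 at y ∈ ∅; common: ∅.
  x = 3: f ≡ 0 at y ∈ {6}; g ≡ 0 at y ∈ ∅; common: ∅.
  x = 4: f ≡ 0 at y ∈ {8}; g ≡ 0 at y ∈ ∅; common: ∅.
  x = 5: f ≡ 0 at y ∈ {10}; g ≡ 0 at y ∈ ∅; common: ∅.
  x = 6: f ≡ 0 at y ∈ {1}; g ≡ 0 at y ∈ ∅; common: ∅.
  x = 7: f ≡ 0 at y ∈ {3}; g ≡ 0 at y ∈ ∅; common: ∅.
  x = 8: f ≡ 0 at y ∈ {5}; g ≡ 0 at y ∈ {0, 1, 2, 3, 4, 5, 6, 7, 8, 9, 10}; common: {5}.
  x = 9: f ≡ 0 at y ∈ {7}; g ≡ 0 at y ∈ ∅; common: ∅.
  x = 10: f ≡ 0 at y ∈ {9}; g ≡ 0 at y ∈ ∅; common: ∅.
Collecting: common zeros = {(8, 5)}, so the count is 1.
Comparison with the Bézout bound: 1 ≤ 1 = deg(f)·deg(g), as expected for curves with no common component (the bound is attained).


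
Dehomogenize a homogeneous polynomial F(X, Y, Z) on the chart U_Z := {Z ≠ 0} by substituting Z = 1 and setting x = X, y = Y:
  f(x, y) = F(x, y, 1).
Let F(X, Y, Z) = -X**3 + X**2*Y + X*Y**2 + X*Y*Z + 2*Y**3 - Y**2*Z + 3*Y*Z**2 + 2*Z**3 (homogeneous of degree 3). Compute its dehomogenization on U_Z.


f(x, y) = -x**3 + x**2*y + x*y**2 + x*y + 2*y**3 - y**2 + 3*y + 2

On U_Z we set Z = 1. Each monomial c·X^i·Y^j·Z^k in F becomes c·x^i·y^j·1^k = c·x^i·y^j.
Substituting Z = 1: F(X, Y, 1) = -x**3 + x**2*y + x*y**2 + x*y + 2*y**3 - y**2 + 3*y + 2.
Note: deg(f) ≤ deg(F) = 3; strict inequality happens when F is divisible by Z (lost terms).
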